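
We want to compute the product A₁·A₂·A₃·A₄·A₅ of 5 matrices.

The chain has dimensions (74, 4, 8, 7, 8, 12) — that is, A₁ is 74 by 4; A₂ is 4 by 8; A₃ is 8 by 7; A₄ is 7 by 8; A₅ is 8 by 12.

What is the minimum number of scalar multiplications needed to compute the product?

4384

Adjacent pairs: A₁A₂ = 74·4·8 = 2368; A₂A₃ = 4·8·7 = 224; A₃A₄ = 8·7·8 = 448; A₄A₅ = 7·8·12 = 672.
Length 3: A₁..A₃: k=1: 0+224+74·4·7=2296; k=2: 2368+0+74·8·7=6512 → min 2296 | A₂..A₄: k=2: 0+448+4·8·8=704; k=3: 224+0+4·7·8=448 → min 448 | A₃..A₅: k=3: 0+672+8·7·12=1344; k=4: 448+0+8·8·12=1216 → min 1216.
Length 4: A₁..A₄: k=1: 0+448+74·4·8=2816; k=2: 2368+448+74·8·8=7552; k=3: 2296+0+74·7·8=6440 → min 2816 | A₂..A₅: k=2: 0+1216+4·8·12=1600; k=3: 224+672+4·7·12=1232; k=4: 448+0+4·8·12=832 → min 832.
Length 5: A₁..A₅: k=1: 0+832+74·4·12=4384; k=2: 2368+1216+74·8·12=10688; k=3: 2296+672+74·7·12=9184; k=4: 2816+0+74·8·12=9920 → min 4384.
Optimal order: (A₁·(((A₂·A₃)·A₄)·A₅)) with cost 4384.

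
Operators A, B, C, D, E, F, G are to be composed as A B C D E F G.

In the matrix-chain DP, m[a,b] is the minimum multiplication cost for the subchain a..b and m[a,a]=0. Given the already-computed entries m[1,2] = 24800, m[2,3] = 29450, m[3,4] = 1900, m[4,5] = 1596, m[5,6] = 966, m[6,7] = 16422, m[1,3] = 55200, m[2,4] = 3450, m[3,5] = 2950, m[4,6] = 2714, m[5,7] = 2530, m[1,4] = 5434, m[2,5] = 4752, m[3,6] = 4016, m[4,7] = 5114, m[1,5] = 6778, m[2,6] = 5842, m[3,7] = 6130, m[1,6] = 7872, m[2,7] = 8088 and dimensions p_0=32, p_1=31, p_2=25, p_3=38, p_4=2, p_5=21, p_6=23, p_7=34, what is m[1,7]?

10140

m[1,7] = min over k∈[1,6] of m[1,k]+m[k+1,7]+p_{0}·p_k·p_{7}.
k=1: 0 + 8088 + 32·31·34 = 41816; k=2: 24800 + 6130 + 32·25·34 = 58130; k=3: 55200 + 5114 + 32·38·34 = 101658; k=4: 5434 + 2530 + 32·2·34 = 10140; k=5: 6778 + 16422 + 32·21·34 = 46048; k=6: 7872 + 0 + 32·23·34 = 32896.
Minimum: 10140 at k=4.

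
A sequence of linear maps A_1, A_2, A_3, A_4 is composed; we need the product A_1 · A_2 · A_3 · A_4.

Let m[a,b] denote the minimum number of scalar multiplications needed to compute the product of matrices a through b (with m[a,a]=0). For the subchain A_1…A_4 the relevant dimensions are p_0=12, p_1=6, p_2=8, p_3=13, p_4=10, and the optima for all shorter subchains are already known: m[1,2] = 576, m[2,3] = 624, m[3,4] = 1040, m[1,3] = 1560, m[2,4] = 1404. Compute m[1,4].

m[1,4] = min over k∈[1,3] of m[1,k]+m[k+1,4]+p_{0}·p_k·p_{4}.
k=1: 0 + 1404 + 12·6·10 = 2124; k=2: 576 + 1040 + 12·8·10 = 2576; k=3: 1560 + 0 + 12·13·10 = 3120.
Minimum: 2124 at k=1.

2124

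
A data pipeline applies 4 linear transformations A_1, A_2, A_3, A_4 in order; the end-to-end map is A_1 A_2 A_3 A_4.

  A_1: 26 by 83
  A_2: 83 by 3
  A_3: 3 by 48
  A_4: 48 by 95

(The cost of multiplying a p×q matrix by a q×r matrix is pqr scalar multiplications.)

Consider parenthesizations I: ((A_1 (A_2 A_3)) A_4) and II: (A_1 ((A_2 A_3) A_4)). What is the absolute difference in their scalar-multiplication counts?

Order I = ((A_1 (A_2 A_3)) A_4): (A_2 A_3): 83×3 by 3×48 → 83×48, cost 83·3·48 = 11952; (A_1 (A_2 A_3)): 26×83 by 83×48 → 26×48, cost 26·83·48 = 103584; cumulative 115536; ((A_1 (A_2 A_3)) A_4): 26×48 by 48×95 → 26×95, cost 26·48·95 = 118560; cumulative 234096. Total 234096.
Order II = (A_1 ((A_2 A_3) A_4)): (A_2 A_3): 83×3 by 3×48 → 83×48, cost 83·3·48 = 11952; ((A_2 A_3) A_4): 83×48 by 48×95 → 83×95, cost 83·48·95 = 378480; cumulative 390432; (A_1 ((A_2 A_3) A_4)): 26×83 by 83×95 → 26×95, cost 26·83·95 = 205010; cumulative 595442. Total 595442.
Difference: |234096 − 595442| = 361346.

361346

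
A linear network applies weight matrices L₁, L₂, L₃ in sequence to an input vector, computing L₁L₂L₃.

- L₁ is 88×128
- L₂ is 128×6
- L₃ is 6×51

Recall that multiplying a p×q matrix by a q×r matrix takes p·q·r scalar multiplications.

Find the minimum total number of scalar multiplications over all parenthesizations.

Order (L₁(L₂L₃)): (L₂L₃): 128×6 by 6×51 → 128×51, cost 128·6·51 = 39168; (L₁(L₂L₃)): 88×128 by 128×51 → 88×51, cost 88·128·51 = 574464; cumulative 613632. Total 613632.
Order ((L₁L₂)L₃): (L₁L₂): 88×128 by 128×6 → 88×6, cost 88·128·6 = 67584; ((L₁L₂)L₃): 88×6 by 6×51 → 88×51, cost 88·6·51 = 26928; cumulative 94512. Total 94512.
Minimum: 94512.

94512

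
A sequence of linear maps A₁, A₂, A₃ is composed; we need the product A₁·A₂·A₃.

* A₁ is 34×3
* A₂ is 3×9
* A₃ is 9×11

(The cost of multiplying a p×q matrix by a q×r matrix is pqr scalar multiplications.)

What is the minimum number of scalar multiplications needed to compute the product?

1419

Order (A₁·(A₂·A₃)): (A₂·A₃): 3×9 by 9×11 → 3×11, cost 3·9·11 = 297; (A₁·(A₂·A₃)): 34×3 by 3×11 → 34×11, cost 34·3·11 = 1122; cumulative 1419. Total 1419.
Order ((A₁·A₂)·A₃): (A₁·A₂): 34×3 by 3×9 → 34×9, cost 34·3·9 = 918; ((A₁·A₂)·A₃): 34×9 by 9×11 → 34×11, cost 34·9·11 = 3366; cumulative 4284. Total 4284.
Minimum: 1419.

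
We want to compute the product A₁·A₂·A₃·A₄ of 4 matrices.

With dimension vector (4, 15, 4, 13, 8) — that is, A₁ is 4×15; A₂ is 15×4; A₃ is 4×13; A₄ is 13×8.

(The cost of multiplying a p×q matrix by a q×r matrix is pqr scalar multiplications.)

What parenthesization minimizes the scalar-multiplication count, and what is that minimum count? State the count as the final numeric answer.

784

Adjacent pairs: A₁A₂ = 4·15·4 = 240; A₂A₃ = 15·4·13 = 780; A₃A₄ = 4·13·8 = 416.
Length 3: A₁..A₃: k=1: 0+780+4·15·13=1560; k=2: 240+0+4·4·13=448 → min 448 | A₂..A₄: k=2: 0+416+15·4·8=896; k=3: 780+0+15·13·8=2340 → min 896.
Length 4: A₁..A₄: k=1: 0+896+4·15·8=1376; k=2: 240+416+4·4·8=784; k=3: 448+0+4·13·8=864 → min 784.
Optimal parenthesization: ((A₁·A₂)·(A₃·A₄)) with cost 784.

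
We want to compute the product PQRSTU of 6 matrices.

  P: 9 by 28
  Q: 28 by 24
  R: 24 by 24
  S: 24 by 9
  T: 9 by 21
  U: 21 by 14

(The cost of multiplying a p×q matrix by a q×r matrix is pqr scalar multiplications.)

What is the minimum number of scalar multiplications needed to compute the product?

Adjacent pairs: PQ = 9·28·24 = 6048; QR = 28·24·24 = 16128; RS = 24·24·9 = 5184; ST = 24·9·21 = 4536; TU = 9·21·14 = 2646.
Length 3: P..R: k=1: 0+16128+9·28·24=22176; k=2: 6048+0+9·24·24=11232 → min 11232 | Q..S: k=2: 0+5184+28·24·9=11232; k=3: 16128+0+28·24·9=22176 → min 11232 | R..T: k=3: 0+4536+24·24·21=16632; k=4: 5184+0+24·9·21=9720 → min 9720 | S..U: k=4: 0+2646+24·9·14=5670; k=5: 4536+0+24·21·14=11592 → min 5670.
Length 4: P..S: k=1: 0+11232+9·28·9=13500; k=2: 6048+5184+9·24·9=13176; k=3: 11232+0+9·24·9=13176 → min 13176 | Q..T: k=2: 0+9720+28·24·21=23832; k=3: 16128+4536+28·24·21=34776; k=4: 11232+0+28·9·21=16524 → min 16524 | R..U: k=3: 0+5670+24·24·14=13734; k=4: 5184+2646+24·9·14=10854; k=5: 9720+0+24·21·14=16776 → min 10854.
Length 5: P..T: k=1: 0+16524+9·28·21=21816; k=2: 6048+9720+9·24·21=20304; k=3: 11232+4536+9·24·21=20304; k=4: 13176+0+9·9·21=14877 → min 14877 | Q..U: k=2: 0+10854+28·24·14=20262; k=3: 16128+5670+28·24·14=31206; k=4: 11232+2646+28·9·14=17406; k=5: 16524+0+28·21·14=24756 → min 17406.
Length 6: P..U: k=1: 0+17406+9·28·14=20934; k=2: 6048+10854+9·24·14=19926; k=3: 11232+5670+9·24·14=19926; k=4: 13176+2646+9·9·14=16956; k=5: 14877+0+9·21·14=17523 → min 16956.
Optimal order: (((PQ)(RS))(TU)) with cost 16956.

16956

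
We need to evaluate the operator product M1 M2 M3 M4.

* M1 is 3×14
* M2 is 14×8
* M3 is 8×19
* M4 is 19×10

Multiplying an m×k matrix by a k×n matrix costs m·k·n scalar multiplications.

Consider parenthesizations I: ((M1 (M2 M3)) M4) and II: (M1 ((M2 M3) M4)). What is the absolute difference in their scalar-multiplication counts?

1712

Order I = ((M1 (M2 M3)) M4): (M2 M3): 14×8 by 8×19 → 14×19, cost 14·8·19 = 2128; (M1 (M2 M3)): 3×14 by 14×19 → 3×19, cost 3·14·19 = 798; cumulative 2926; ((M1 (M2 M3)) M4): 3×19 by 19×10 → 3×10, cost 3·19·10 = 570; cumulative 3496. Total 3496.
Order II = (M1 ((M2 M3) M4)): (M2 M3): 14×8 by 8×19 → 14×19, cost 14·8·19 = 2128; ((M2 M3) M4): 14×19 by 19×10 → 14×10, cost 14·19·10 = 2660; cumulative 4788; (M1 ((M2 M3) M4)): 3×14 by 14×10 → 3×10, cost 3·14·10 = 420; cumulative 5208. Total 5208.
Difference: |3496 − 5208| = 1712.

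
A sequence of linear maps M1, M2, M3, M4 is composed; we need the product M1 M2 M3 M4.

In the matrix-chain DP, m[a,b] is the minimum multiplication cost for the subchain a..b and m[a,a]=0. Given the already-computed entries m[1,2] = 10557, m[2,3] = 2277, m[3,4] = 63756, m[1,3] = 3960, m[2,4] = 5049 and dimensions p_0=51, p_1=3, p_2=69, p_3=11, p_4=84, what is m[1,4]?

17901

m[1,4] = min over k∈[1,3] of m[1,k]+m[k+1,4]+p_{0}·p_k·p_{4}.
k=1: 0 + 5049 + 51·3·84 = 17901; k=2: 10557 + 63756 + 51·69·84 = 369909; k=3: 3960 + 0 + 51·11·84 = 51084.
Minimum: 17901 at k=1.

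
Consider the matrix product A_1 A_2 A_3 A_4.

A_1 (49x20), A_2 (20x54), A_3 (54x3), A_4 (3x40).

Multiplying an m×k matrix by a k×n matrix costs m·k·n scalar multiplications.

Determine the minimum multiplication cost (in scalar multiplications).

Adjacent pairs: A_1A_2 = 49·20·54 = 52920; A_2A_3 = 20·54·3 = 3240; A_3A_4 = 54·3·40 = 6480.
Length 3: A_1..A_3: k=1: 0+3240+49·20·3=6180; k=2: 52920+0+49·54·3=60858 → min 6180 | A_2..A_4: k=2: 0+6480+20·54·40=49680; k=3: 3240+0+20·3·40=5640 → min 5640.
Length 4: A_1..A_4: k=1: 0+5640+49·20·40=44840; k=2: 52920+6480+49·54·40=165240; k=3: 6180+0+49·3·40=12060 → min 12060.
Optimal order: ((A_1 (A_2 A_3)) A_4) with cost 12060.

12060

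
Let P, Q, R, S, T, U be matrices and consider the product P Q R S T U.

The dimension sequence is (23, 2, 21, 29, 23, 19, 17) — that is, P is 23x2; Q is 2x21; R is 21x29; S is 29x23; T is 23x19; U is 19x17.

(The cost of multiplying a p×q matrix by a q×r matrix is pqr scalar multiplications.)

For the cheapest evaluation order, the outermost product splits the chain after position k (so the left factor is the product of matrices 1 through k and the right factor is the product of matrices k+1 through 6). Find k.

Adjacent pairs: PQ = 23·2·21 = 966; QR = 2·21·29 = 1218; RS = 21·29·23 = 14007; ST = 29·23·19 = 12673; TU = 23·19·17 = 7429.
Length 3: P..R: k=1: 0+1218+23·2·29=2552; k=2: 966+0+23·21·29=14973 → min 2552 | Q..S: k=2: 0+14007+2·21·23=14973; k=3: 1218+0+2·29·23=2552 → min 2552 | R..T: k=3: 0+12673+21·29·19=24244; k=4: 14007+0+21·23·19=23184 → min 23184 | S..U: k=4: 0+7429+29·23·17=18768; k=5: 12673+0+29·19·17=22040 → min 18768.
Length 4: P..S: k=1: 0+2552+23·2·23=3610; k=2: 966+14007+23·21·23=26082; k=3: 2552+0+23·29·23=17893 → min 3610 | Q..T: k=2: 0+23184+2·21·19=23982; k=3: 1218+12673+2·29·19=14993; k=4: 2552+0+2·23·19=3426 → min 3426 | R..U: k=3: 0+18768+21·29·17=29121; k=4: 14007+7429+21·23·17=29647; k=5: 23184+0+21·19·17=29967 → min 29121.
Length 5: P..T: k=1: 0+3426+23·2·19=4300; k=2: 966+23184+23·21·19=33327; k=3: 2552+12673+23·29·19=27898; k=4: 3610+0+23·23·19=13661 → min 4300 | Q..U: k=2: 0+29121+2·21·17=29835; k=3: 1218+18768+2·29·17=20972; k=4: 2552+7429+2·23·17=10763; k=5: 3426+0+2·19·17=4072 → min 4072.
Top-level splits: k=1: (P..P)·(Q..U) → 0+4072+23·2·17 = 4854; k=2: (P..Q)·(R..U) → 966+29121+23·21·17 = 38298; k=3: (P..R)·(S..U) → 2552+18768+23·29·17 = 32659; k=4: (P..S)·(T..U) → 3610+7429+23·23·17 = 20032; k=5: (P..T)·(U..U) → 4300+0+23·19·17 = 11729.
Best split is after P, i.e. k = 1.

1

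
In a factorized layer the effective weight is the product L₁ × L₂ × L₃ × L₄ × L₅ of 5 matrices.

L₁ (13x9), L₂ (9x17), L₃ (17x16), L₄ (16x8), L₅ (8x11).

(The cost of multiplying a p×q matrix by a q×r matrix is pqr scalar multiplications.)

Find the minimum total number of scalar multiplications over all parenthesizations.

5479

Adjacent pairs: L₁L₂ = 13·9·17 = 1989; L₂L₃ = 9·17·16 = 2448; L₃L₄ = 17·16·8 = 2176; L₄L₅ = 16·8·11 = 1408.
Length 3: L₁..L₃: k=1: 0+2448+13·9·16=4320; k=2: 1989+0+13·17·16=5525 → min 4320 | L₂..L₄: k=2: 0+2176+9·17·8=3400; k=3: 2448+0+9·16·8=3600 → min 3400 | L₃..L₅: k=3: 0+1408+17·16·11=4400; k=4: 2176+0+17·8·11=3672 → min 3672.
Length 4: L₁..L₄: k=1: 0+3400+13·9·8=4336; k=2: 1989+2176+13·17·8=5933; k=3: 4320+0+13·16·8=5984 → min 4336 | L₂..L₅: k=2: 0+3672+9·17·11=5355; k=3: 2448+1408+9·16·11=5440; k=4: 3400+0+9·8·11=4192 → min 4192.
Length 5: L₁..L₅: k=1: 0+4192+13·9·11=5479; k=2: 1989+3672+13·17·11=8092; k=3: 4320+1408+13·16·11=8016; k=4: 4336+0+13·8·11=5480 → min 5479.
Optimal order: (L₁ × ((L₂ × (L₃ × L₄)) × L₅)) with cost 5479.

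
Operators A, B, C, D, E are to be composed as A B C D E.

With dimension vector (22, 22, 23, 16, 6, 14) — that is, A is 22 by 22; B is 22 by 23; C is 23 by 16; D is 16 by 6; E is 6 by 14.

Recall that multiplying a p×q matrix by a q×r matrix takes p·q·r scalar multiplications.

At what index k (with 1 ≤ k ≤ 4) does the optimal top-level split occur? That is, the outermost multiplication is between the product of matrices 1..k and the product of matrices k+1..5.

Adjacent pairs: AB = 22·22·23 = 11132; BC = 22·23·16 = 8096; CD = 23·16·6 = 2208; DE = 16·6·14 = 1344.
Length 3: A..C: k=1: 0+8096+22·22·16=15840; k=2: 11132+0+22·23·16=19228 → min 15840 | B..D: k=2: 0+2208+22·23·6=5244; k=3: 8096+0+22·16·6=10208 → min 5244 | C..E: k=3: 0+1344+23·16·14=6496; k=4: 2208+0+23·6·14=4140 → min 4140.
Length 4: A..D: k=1: 0+5244+22·22·6=8148; k=2: 11132+2208+22·23·6=16376; k=3: 15840+0+22·16·6=17952 → min 8148 | B..E: k=2: 0+4140+22·23·14=11224; k=3: 8096+1344+22·16·14=14368; k=4: 5244+0+22·6·14=7092 → min 7092.
Top-level splits: k=1: (A..A)·(B..E) → 0+7092+22·22·14 = 13868; k=2: (A..B)·(C..E) → 11132+4140+22·23·14 = 22356; k=3: (A..C)·(D..E) → 15840+1344+22·16·14 = 22112; k=4: (A..D)·(E..E) → 8148+0+22·6·14 = 9996.
Best split is after D, i.e. k = 4.

4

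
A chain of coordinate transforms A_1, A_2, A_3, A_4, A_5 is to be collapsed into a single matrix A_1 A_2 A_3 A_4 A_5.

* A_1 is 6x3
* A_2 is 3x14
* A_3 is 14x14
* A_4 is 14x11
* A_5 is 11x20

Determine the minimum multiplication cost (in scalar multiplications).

2070

Adjacent pairs: A_1A_2 = 6·3·14 = 252; A_2A_3 = 3·14·14 = 588; A_3A_4 = 14·14·11 = 2156; A_4A_5 = 14·11·20 = 3080.
Length 3: A_1..A_3: k=1: 0+588+6·3·14=840; k=2: 252+0+6·14·14=1428 → min 840 | A_2..A_4: k=2: 0+2156+3·14·11=2618; k=3: 588+0+3·14·11=1050 → min 1050 | A_3..A_5: k=3: 0+3080+14·14·20=7000; k=4: 2156+0+14·11·20=5236 → min 5236.
Length 4: A_1..A_4: k=1: 0+1050+6·3·11=1248; k=2: 252+2156+6·14·11=3332; k=3: 840+0+6·14·11=1764 → min 1248 | A_2..A_5: k=2: 0+5236+3·14·20=6076; k=3: 588+3080+3·14·20=4508; k=4: 1050+0+3·11·20=1710 → min 1710.
Length 5: A_1..A_5: k=1: 0+1710+6·3·20=2070; k=2: 252+5236+6·14·20=7168; k=3: 840+3080+6·14·20=5600; k=4: 1248+0+6·11·20=2568 → min 2070.
Optimal order: (A_1 (((A_2 A_3) A_4) A_5)) with cost 2070.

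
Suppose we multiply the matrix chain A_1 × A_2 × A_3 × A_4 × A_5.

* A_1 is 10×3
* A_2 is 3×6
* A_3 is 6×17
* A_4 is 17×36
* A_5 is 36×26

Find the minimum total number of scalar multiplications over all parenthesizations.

5730

Adjacent pairs: A_1A_2 = 10·3·6 = 180; A_2A_3 = 3·6·17 = 306; A_3A_4 = 6·17·36 = 3672; A_4A_5 = 17·36·26 = 15912.
Length 3: A_1..A_3: k=1: 0+306+10·3·17=816; k=2: 180+0+10·6·17=1200 → min 816 | A_2..A_4: k=2: 0+3672+3·6·36=4320; k=3: 306+0+3·17·36=2142 → min 2142 | A_3..A_5: k=3: 0+15912+6·17·26=18564; k=4: 3672+0+6·36·26=9288 → min 9288.
Length 4: A_1..A_4: k=1: 0+2142+10·3·36=3222; k=2: 180+3672+10·6·36=6012; k=3: 816+0+10·17·36=6936 → min 3222 | A_2..A_5: k=2: 0+9288+3·6·26=9756; k=3: 306+15912+3·17·26=17544; k=4: 2142+0+3·36·26=4950 → min 4950.
Length 5: A_1..A_5: k=1: 0+4950+10·3·26=5730; k=2: 180+9288+10·6·26=11028; k=3: 816+15912+10·17·26=21148; k=4: 3222+0+10·36·26=12582 → min 5730.
Optimal order: (A_1 × (((A_2 × A_3) × A_4) × A_5)) with cost 5730.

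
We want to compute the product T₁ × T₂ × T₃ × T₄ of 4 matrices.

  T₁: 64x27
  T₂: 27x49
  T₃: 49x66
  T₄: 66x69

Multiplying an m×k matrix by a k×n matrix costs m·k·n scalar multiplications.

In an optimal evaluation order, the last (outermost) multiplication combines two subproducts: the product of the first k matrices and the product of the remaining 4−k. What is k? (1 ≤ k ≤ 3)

Adjacent pairs: T₁T₂ = 64·27·49 = 84672; T₂T₃ = 27·49·66 = 87318; T₃T₄ = 49·66·69 = 223146.
Length 3: T₁..T₃: k=1: 0+87318+64·27·66=201366; k=2: 84672+0+64·49·66=291648 → min 201366 | T₂..T₄: k=2: 0+223146+27·49·69=314433; k=3: 87318+0+27·66·69=210276 → min 210276.
Top-level splits: k=1: (T₁..T₁)·(T₂..T₄) → 0+210276+64·27·69 = 329508; k=2: (T₁..T₂)·(T₃..T₄) → 84672+223146+64·49·69 = 524202; k=3: (T₁..T₃)·(T₄..T₄) → 201366+0+64·66·69 = 492822.
Best split is after T₁, i.e. k = 1.

1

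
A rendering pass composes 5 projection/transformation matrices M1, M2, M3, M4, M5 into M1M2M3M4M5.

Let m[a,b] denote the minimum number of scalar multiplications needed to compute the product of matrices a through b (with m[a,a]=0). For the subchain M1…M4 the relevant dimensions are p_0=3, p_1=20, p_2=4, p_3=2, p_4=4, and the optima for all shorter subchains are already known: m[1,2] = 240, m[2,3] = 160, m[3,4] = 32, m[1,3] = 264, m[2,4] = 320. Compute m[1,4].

288

m[1,4] = min over k∈[1,3] of m[1,k]+m[k+1,4]+p_{0}·p_k·p_{4}.
k=1: 0 + 320 + 3·20·4 = 560; k=2: 240 + 32 + 3·4·4 = 320; k=3: 264 + 0 + 3·2·4 = 288.
Minimum: 288 at k=3.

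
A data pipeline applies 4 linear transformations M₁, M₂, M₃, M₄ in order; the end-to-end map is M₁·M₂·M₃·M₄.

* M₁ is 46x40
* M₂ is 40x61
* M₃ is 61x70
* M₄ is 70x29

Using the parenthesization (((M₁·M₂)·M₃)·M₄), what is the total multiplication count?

402040

(M₁·M₂): 46×40 by 40×61 → 46×61, cost 46·40·61 = 112240
((M₁·M₂)·M₃): 46×61 by 61×70 → 46×70, cost 46·61·70 = 196420; cumulative 308660
(((M₁·M₂)·M₃)·M₄): 46×70 by 70×29 → 46×29, cost 46·70·29 = 93380; cumulative 402040
Total: 402040 scalar multiplications.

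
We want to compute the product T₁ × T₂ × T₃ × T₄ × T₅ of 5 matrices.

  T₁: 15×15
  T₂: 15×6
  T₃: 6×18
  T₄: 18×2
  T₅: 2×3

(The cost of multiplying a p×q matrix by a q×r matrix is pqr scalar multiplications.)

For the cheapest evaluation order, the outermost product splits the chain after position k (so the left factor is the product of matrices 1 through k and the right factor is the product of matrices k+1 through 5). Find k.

4

Adjacent pairs: T₁T₂ = 15·15·6 = 1350; T₂T₃ = 15·6·18 = 1620; T₃T₄ = 6·18·2 = 216; T₄T₅ = 18·2·3 = 108.
Length 3: T₁..T₃: k=1: 0+1620+15·15·18=5670; k=2: 1350+0+15·6·18=2970 → min 2970 | T₂..T₄: k=2: 0+216+15·6·2=396; k=3: 1620+0+15·18·2=2160 → min 396 | T₃..T₅: k=3: 0+108+6·18·3=432; k=4: 216+0+6·2·3=252 → min 252.
Length 4: T₁..T₄: k=1: 0+396+15·15·2=846; k=2: 1350+216+15·6·2=1746; k=3: 2970+0+15·18·2=3510 → min 846 | T₂..T₅: k=2: 0+252+15·6·3=522; k=3: 1620+108+15·18·3=2538; k=4: 396+0+15·2·3=486 → min 486.
Top-level splits: k=1: (T₁..T₁)·(T₂..T₅) → 0+486+15·15·3 = 1161; k=2: (T₁..T₂)·(T₃..T₅) → 1350+252+15·6·3 = 1872; k=3: (T₁..T₃)·(T₄..T₅) → 2970+108+15·18·3 = 3888; k=4: (T₁..T₄)·(T₅..T₅) → 846+0+15·2·3 = 936.
Best split is after T₄, i.e. k = 4.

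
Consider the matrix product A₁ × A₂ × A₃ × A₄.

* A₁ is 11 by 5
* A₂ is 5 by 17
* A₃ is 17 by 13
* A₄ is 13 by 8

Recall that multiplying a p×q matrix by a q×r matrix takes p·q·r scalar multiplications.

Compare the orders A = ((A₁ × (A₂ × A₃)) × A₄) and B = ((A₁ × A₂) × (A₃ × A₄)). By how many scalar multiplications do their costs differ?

1235

Order A = ((A₁ × (A₂ × A₃)) × A₄): (A₂ × A₃): 5×17 by 17×13 → 5×13, cost 5·17·13 = 1105; (A₁ × (A₂ × A₃)): 11×5 by 5×13 → 11×13, cost 11·5·13 = 715; cumulative 1820; ((A₁ × (A₂ × A₃)) × A₄): 11×13 by 13×8 → 11×8, cost 11·13·8 = 1144; cumulative 2964. Total 2964.
Order B = ((A₁ × A₂) × (A₃ × A₄)): (A₁ × A₂): 11×5 by 5×17 → 11×17, cost 11·5·17 = 935; (A₃ × A₄): 17×13 by 13×8 → 17×8, cost 17·13·8 = 1768; ((A₁ × A₂) × (A₃ × A₄)): 11×17 by 17×8 → 11×8, cost 11·17·8 = 1496; cumulative 4199. Total 4199.
Difference: |2964 − 4199| = 1235.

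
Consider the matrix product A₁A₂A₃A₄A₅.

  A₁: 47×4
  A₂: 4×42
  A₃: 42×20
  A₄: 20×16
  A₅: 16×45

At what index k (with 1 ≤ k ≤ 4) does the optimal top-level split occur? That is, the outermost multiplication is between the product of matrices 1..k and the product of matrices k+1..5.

Adjacent pairs: A₁A₂ = 47·4·42 = 7896; A₂A₃ = 4·42·20 = 3360; A₃A₄ = 42·20·16 = 13440; A₄A₅ = 20·16·45 = 14400.
Length 3: A₁..A₃: k=1: 0+3360+47·4·20=7120; k=2: 7896+0+47·42·20=47376 → min 7120 | A₂..A₄: k=2: 0+13440+4·42·16=16128; k=3: 3360+0+4·20·16=4640 → min 4640 | A₃..A₅: k=3: 0+14400+42·20·45=52200; k=4: 13440+0+42·16·45=43680 → min 43680.
Length 4: A₁..A₄: k=1: 0+4640+47·4·16=7648; k=2: 7896+13440+47·42·16=52920; k=3: 7120+0+47·20·16=22160 → min 7648 | A₂..A₅: k=2: 0+43680+4·42·45=51240; k=3: 3360+14400+4·20·45=21360; k=4: 4640+0+4·16·45=7520 → min 7520.
Top-level splits: k=1: (A₁..A₁)·(A₂..A₅) → 0+7520+47·4·45 = 15980; k=2: (A₁..A₂)·(A₃..A₅) → 7896+43680+47·42·45 = 140406; k=3: (A₁..A₃)·(A₄..A₅) → 7120+14400+47·20·45 = 63820; k=4: (A₁..A₄)·(A₅..A₅) → 7648+0+47·16·45 = 41488.
Best split is after A₁, i.e. k = 1.

1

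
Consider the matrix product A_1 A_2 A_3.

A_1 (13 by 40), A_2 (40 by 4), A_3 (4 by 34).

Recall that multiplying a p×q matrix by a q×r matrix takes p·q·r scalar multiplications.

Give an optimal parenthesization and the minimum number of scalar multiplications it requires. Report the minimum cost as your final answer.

(A_1 (A_2 A_3)): cost 23120.
((A_1 A_2) A_3): cost 3848.
Optimal: ((A_1 A_2) A_3) with cost 3848.

3848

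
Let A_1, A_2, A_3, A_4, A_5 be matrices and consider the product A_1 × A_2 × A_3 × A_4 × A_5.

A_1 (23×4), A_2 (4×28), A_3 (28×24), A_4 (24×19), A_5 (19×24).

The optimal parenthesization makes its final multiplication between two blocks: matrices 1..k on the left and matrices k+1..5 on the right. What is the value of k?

Adjacent pairs: A_1A_2 = 23·4·28 = 2576; A_2A_3 = 4·28·24 = 2688; A_3A_4 = 28·24·19 = 12768; A_4A_5 = 24·19·24 = 10944.
Length 3: A_1..A_3: k=1: 0+2688+23·4·24=4896; k=2: 2576+0+23·28·24=18032 → min 4896 | A_2..A_4: k=2: 0+12768+4·28·19=14896; k=3: 2688+0+4·24·19=4512 → min 4512 | A_3..A_5: k=3: 0+10944+28·24·24=27072; k=4: 12768+0+28·19·24=25536 → min 25536.
Length 4: A_1..A_4: k=1: 0+4512+23·4·19=6260; k=2: 2576+12768+23·28·19=27580; k=3: 4896+0+23·24·19=15384 → min 6260 | A_2..A_5: k=2: 0+25536+4·28·24=28224; k=3: 2688+10944+4·24·24=15936; k=4: 4512+0+4·19·24=6336 → min 6336.
Top-level splits: k=1: (A_1..A_1)·(A_2..A_5) → 0+6336+23·4·24 = 8544; k=2: (A_1..A_2)·(A_3..A_5) → 2576+25536+23·28·24 = 43568; k=3: (A_1..A_3)·(A_4..A_5) → 4896+10944+23·24·24 = 29088; k=4: (A_1..A_4)·(A_5..A_5) → 6260+0+23·19·24 = 16748.
Best split is after A_1, i.e. k = 1.

1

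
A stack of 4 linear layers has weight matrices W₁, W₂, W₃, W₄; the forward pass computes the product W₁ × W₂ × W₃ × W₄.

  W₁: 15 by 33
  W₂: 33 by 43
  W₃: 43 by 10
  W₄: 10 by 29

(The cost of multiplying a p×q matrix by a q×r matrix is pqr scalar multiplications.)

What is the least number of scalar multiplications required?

Adjacent pairs: W₁W₂ = 15·33·43 = 21285; W₂W₃ = 33·43·10 = 14190; W₃W₄ = 43·10·29 = 12470.
Length 3: W₁..W₃: k=1: 0+14190+15·33·10=19140; k=2: 21285+0+15·43·10=27735 → min 19140 | W₂..W₄: k=2: 0+12470+33·43·29=53621; k=3: 14190+0+33·10·29=23760 → min 23760.
Length 4: W₁..W₄: k=1: 0+23760+15·33·29=38115; k=2: 21285+12470+15·43·29=52460; k=3: 19140+0+15·10·29=23490 → min 23490.
Optimal order: ((W₁ × (W₂ × W₃)) × W₄) with cost 23490.

23490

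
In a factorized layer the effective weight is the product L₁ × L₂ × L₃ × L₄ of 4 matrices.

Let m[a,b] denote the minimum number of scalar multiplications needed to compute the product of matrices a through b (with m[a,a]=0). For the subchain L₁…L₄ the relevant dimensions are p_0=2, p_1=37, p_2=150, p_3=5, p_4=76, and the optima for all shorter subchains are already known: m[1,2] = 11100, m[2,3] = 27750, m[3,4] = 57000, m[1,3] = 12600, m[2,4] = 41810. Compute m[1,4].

13360

m[1,4] = min over k∈[1,3] of m[1,k]+m[k+1,4]+p_{0}·p_k·p_{4}.
k=1: 0 + 41810 + 2·37·76 = 47434; k=2: 11100 + 57000 + 2·150·76 = 90900; k=3: 12600 + 0 + 2·5·76 = 13360.
Minimum: 13360 at k=3.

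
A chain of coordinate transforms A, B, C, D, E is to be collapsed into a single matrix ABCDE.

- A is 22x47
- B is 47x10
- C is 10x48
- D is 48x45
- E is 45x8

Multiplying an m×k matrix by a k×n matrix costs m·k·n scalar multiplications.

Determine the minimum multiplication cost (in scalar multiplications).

Adjacent pairs: AB = 22·47·10 = 10340; BC = 47·10·48 = 22560; CD = 10·48·45 = 21600; DE = 48·45·8 = 17280.
Length 3: A..C: k=1: 0+22560+22·47·48=72192; k=2: 10340+0+22·10·48=20900 → min 20900 | B..D: k=2: 0+21600+47·10·45=42750; k=3: 22560+0+47·48·45=124080 → min 42750 | C..E: k=3: 0+17280+10·48·8=21120; k=4: 21600+0+10·45·8=25200 → min 21120.
Length 4: A..D: k=1: 0+42750+22·47·45=89280; k=2: 10340+21600+22·10·45=41840; k=3: 20900+0+22·48·45=68420 → min 41840 | B..E: k=2: 0+21120+47·10·8=24880; k=3: 22560+17280+47·48·8=57888; k=4: 42750+0+47·45·8=59670 → min 24880.
Length 5: A..E: k=1: 0+24880+22·47·8=33152; k=2: 10340+21120+22·10·8=33220; k=3: 20900+17280+22·48·8=46628; k=4: 41840+0+22·45·8=49760 → min 33152.
Optimal order: (A(B(C(DE)))) with cost 33152.

33152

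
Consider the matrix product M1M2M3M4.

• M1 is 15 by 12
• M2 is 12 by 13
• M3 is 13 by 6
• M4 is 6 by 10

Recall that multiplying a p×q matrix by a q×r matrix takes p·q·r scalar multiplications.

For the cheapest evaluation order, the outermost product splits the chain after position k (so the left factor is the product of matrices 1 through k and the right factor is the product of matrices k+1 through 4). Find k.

3

Adjacent pairs: M1M2 = 15·12·13 = 2340; M2M3 = 12·13·6 = 936; M3M4 = 13·6·10 = 780.
Length 3: M1..M3: k=1: 0+936+15·12·6=2016; k=2: 2340+0+15·13·6=3510 → min 2016 | M2..M4: k=2: 0+780+12·13·10=2340; k=3: 936+0+12·6·10=1656 → min 1656.
Top-level splits: k=1: (M1..M1)·(M2..M4) → 0+1656+15·12·10 = 3456; k=2: (M1..M2)·(M3..M4) → 2340+780+15·13·10 = 5070; k=3: (M1..M3)·(M4..M4) → 2016+0+15·6·10 = 2916.
Best split is after M3, i.e. k = 3.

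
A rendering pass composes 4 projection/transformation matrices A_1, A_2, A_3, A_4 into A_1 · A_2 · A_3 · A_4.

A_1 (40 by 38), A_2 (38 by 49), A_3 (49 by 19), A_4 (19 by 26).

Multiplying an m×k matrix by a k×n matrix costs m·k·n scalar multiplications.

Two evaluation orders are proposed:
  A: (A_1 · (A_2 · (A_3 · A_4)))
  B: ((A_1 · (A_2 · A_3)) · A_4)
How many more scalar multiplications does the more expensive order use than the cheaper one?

28120

Order A = (A_1 · (A_2 · (A_3 · A_4))): (A_3 · A_4): 49×19 by 19×26 → 49×26, cost 49·19·26 = 24206; (A_2 · (A_3 · A_4)): 38×49 by 49×26 → 38×26, cost 38·49·26 = 48412; cumulative 72618; (A_1 · (A_2 · (A_3 · A_4))): 40×38 by 38×26 → 40×26, cost 40·38·26 = 39520; cumulative 112138. Total 112138.
Order B = ((A_1 · (A_2 · A_3)) · A_4): (A_2 · A_3): 38×49 by 49×19 → 38×19, cost 38·49·19 = 35378; (A_1 · (A_2 · A_3)): 40×38 by 38×19 → 40×19, cost 40·38·19 = 28880; cumulative 64258; ((A_1 · (A_2 · A_3)) · A_4): 40×19 by 19×26 → 40×26, cost 40·19·26 = 19760; cumulative 84018. Total 84018.
Difference: |112138 − 84018| = 28120.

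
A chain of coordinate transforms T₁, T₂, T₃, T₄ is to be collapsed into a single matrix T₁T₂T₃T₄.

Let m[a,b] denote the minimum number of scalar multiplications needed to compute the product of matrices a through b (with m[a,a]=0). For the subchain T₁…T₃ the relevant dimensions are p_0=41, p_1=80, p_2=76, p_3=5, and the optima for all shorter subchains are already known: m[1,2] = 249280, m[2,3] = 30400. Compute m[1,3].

m[1,3] = min over k∈[1,2] of m[1,k]+m[k+1,3]+p_{0}·p_k·p_{3}.
k=1: 0 + 30400 + 41·80·5 = 46800; k=2: 249280 + 0 + 41·76·5 = 264860.
Minimum: 46800 at k=1.

46800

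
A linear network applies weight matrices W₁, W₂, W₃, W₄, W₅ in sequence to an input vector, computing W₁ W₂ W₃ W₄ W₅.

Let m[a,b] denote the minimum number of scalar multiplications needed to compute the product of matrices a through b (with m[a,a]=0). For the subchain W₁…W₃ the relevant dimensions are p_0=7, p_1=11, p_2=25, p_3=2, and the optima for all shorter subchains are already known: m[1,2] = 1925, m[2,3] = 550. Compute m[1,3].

m[1,3] = min over k∈[1,2] of m[1,k]+m[k+1,3]+p_{0}·p_k·p_{3}.
k=1: 0 + 550 + 7·11·2 = 704; k=2: 1925 + 0 + 7·25·2 = 2275.
Minimum: 704 at k=1.

704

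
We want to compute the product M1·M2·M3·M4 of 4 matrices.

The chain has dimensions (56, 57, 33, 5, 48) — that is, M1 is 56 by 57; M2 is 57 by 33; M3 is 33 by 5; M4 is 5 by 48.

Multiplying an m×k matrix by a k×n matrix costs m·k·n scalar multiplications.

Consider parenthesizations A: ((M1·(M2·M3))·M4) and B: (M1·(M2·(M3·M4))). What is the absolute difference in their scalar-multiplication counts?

Order A = ((M1·(M2·M3))·M4): (M2·M3): 57×33 by 33×5 → 57×5, cost 57·33·5 = 9405; (M1·(M2·M3)): 56×57 by 57×5 → 56×5, cost 56·57·5 = 15960; cumulative 25365; ((M1·(M2·M3))·M4): 56×5 by 5×48 → 56×48, cost 56·5·48 = 13440; cumulative 38805. Total 38805.
Order B = (M1·(M2·(M3·M4))): (M3·M4): 33×5 by 5×48 → 33×48, cost 33·5·48 = 7920; (M2·(M3·M4)): 57×33 by 33×48 → 57×48, cost 57·33·48 = 90288; cumulative 98208; (M1·(M2·(M3·M4))): 56×57 by 57×48 → 56×48, cost 56·57·48 = 153216; cumulative 251424. Total 251424.
Difference: |38805 − 251424| = 212619.

212619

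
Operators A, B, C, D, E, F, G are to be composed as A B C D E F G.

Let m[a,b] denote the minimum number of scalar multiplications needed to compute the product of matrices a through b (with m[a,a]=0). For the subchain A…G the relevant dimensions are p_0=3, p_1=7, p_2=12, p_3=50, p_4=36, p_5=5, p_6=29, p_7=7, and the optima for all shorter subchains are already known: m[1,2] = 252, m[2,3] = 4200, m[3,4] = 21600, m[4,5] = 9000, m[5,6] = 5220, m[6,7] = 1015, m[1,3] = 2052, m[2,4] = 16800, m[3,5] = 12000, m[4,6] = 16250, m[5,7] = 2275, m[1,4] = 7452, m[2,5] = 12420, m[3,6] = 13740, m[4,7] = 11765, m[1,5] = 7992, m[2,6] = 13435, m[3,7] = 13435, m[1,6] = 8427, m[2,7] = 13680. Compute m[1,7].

9036

m[1,7] = min over k∈[1,6] of m[1,k]+m[k+1,7]+p_{0}·p_k·p_{7}.
k=1: 0 + 13680 + 3·7·7 = 13827; k=2: 252 + 13435 + 3·12·7 = 13939; k=3: 2052 + 11765 + 3·50·7 = 14867; k=4: 7452 + 2275 + 3·36·7 = 10483; k=5: 7992 + 1015 + 3·5·7 = 9112; k=6: 8427 + 0 + 3·29·7 = 9036.
Minimum: 9036 at k=6.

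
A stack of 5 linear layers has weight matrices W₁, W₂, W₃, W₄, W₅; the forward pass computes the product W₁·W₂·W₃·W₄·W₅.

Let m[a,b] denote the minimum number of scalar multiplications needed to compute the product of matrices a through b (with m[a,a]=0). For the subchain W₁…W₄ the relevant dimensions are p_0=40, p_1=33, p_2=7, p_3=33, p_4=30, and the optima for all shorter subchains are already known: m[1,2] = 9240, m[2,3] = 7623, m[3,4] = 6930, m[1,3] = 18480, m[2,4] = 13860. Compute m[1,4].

m[1,4] = min over k∈[1,3] of m[1,k]+m[k+1,4]+p_{0}·p_k·p_{4}.
k=1: 0 + 13860 + 40·33·30 = 53460; k=2: 9240 + 6930 + 40·7·30 = 24570; k=3: 18480 + 0 + 40·33·30 = 58080.
Minimum: 24570 at k=2.

24570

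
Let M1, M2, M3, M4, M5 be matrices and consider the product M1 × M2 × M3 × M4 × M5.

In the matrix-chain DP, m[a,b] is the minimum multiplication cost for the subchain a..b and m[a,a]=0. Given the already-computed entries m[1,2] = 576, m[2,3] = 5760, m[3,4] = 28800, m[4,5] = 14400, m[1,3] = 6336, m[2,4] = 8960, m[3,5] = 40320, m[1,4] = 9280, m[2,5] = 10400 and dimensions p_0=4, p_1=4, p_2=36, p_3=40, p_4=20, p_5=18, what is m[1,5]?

10688

m[1,5] = min over k∈[1,4] of m[1,k]+m[k+1,5]+p_{0}·p_k·p_{5}.
k=1: 0 + 10400 + 4·4·18 = 10688; k=2: 576 + 40320 + 4·36·18 = 43488; k=3: 6336 + 14400 + 4·40·18 = 23616; k=4: 9280 + 0 + 4·20·18 = 10720.
Minimum: 10688 at k=1.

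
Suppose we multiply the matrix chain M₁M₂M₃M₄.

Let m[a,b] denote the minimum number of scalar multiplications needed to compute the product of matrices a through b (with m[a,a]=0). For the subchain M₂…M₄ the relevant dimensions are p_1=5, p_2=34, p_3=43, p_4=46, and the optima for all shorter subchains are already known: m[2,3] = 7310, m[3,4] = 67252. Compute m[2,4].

m[2,4] = min over k∈[2,3] of m[2,k]+m[k+1,4]+p_{1}·p_k·p_{4}.
k=2: 0 + 67252 + 5·34·46 = 75072; k=3: 7310 + 0 + 5·43·46 = 17200.
Minimum: 17200 at k=3.

17200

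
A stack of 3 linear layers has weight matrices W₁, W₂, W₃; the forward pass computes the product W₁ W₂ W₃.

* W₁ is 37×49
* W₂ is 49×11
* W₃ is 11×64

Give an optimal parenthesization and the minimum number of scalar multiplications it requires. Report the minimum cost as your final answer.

45991

(W₁ (W₂ W₃)): cost 150528.
((W₁ W₂) W₃): cost 45991.
Optimal: ((W₁ W₂) W₃) with cost 45991.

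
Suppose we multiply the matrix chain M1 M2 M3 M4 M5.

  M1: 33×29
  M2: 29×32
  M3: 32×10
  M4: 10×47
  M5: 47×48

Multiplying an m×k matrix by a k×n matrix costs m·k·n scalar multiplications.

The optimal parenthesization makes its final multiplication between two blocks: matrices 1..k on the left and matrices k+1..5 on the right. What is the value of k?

3

Adjacent pairs: M1M2 = 33·29·32 = 30624; M2M3 = 29·32·10 = 9280; M3M4 = 32·10·47 = 15040; M4M5 = 10·47·48 = 22560.
Length 3: M1..M3: k=1: 0+9280+33·29·10=18850; k=2: 30624+0+33·32·10=41184 → min 18850 | M2..M4: k=2: 0+15040+29·32·47=58656; k=3: 9280+0+29·10·47=22910 → min 22910 | M3..M5: k=3: 0+22560+32·10·48=37920; k=4: 15040+0+32·47·48=87232 → min 37920.
Length 4: M1..M4: k=1: 0+22910+33·29·47=67889; k=2: 30624+15040+33·32·47=95296; k=3: 18850+0+33·10·47=34360 → min 34360 | M2..M5: k=2: 0+37920+29·32·48=82464; k=3: 9280+22560+29·10·48=45760; k=4: 22910+0+29·47·48=88334 → min 45760.
Top-level splits: k=1: (M1..M1)·(M2..M5) → 0+45760+33·29·48 = 91696; k=2: (M1..M2)·(M3..M5) → 30624+37920+33·32·48 = 119232; k=3: (M1..M3)·(M4..M5) → 18850+22560+33·10·48 = 57250; k=4: (M1..M4)·(M5..M5) → 34360+0+33·47·48 = 108808.
Best split is after M3, i.e. k = 3.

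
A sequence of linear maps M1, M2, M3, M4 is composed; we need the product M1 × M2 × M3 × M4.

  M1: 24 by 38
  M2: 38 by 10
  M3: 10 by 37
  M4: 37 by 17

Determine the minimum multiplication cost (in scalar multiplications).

Adjacent pairs: M1M2 = 24·38·10 = 9120; M2M3 = 38·10·37 = 14060; M3M4 = 10·37·17 = 6290.
Length 3: M1..M3: k=1: 0+14060+24·38·37=47804; k=2: 9120+0+24·10·37=18000 → min 18000 | M2..M4: k=2: 0+6290+38·10·17=12750; k=3: 14060+0+38·37·17=37962 → min 12750.
Length 4: M1..M4: k=1: 0+12750+24·38·17=28254; k=2: 9120+6290+24·10·17=19490; k=3: 18000+0+24·37·17=33096 → min 19490.
Optimal order: ((M1 × M2) × (M3 × M4)) with cost 19490.

19490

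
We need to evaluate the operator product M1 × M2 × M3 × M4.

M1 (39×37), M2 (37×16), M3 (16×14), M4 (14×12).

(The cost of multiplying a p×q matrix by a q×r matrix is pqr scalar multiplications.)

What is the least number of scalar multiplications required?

27108

Adjacent pairs: M1M2 = 39·37·16 = 23088; M2M3 = 37·16·14 = 8288; M3M4 = 16·14·12 = 2688.
Length 3: M1..M3: k=1: 0+8288+39·37·14=28490; k=2: 23088+0+39·16·14=31824 → min 28490 | M2..M4: k=2: 0+2688+37·16·12=9792; k=3: 8288+0+37·14·12=14504 → min 9792.
Length 4: M1..M4: k=1: 0+9792+39·37·12=27108; k=2: 23088+2688+39·16·12=33264; k=3: 28490+0+39·14·12=35042 → min 27108.
Optimal order: (M1 × (M2 × (M3 × M4))) with cost 27108.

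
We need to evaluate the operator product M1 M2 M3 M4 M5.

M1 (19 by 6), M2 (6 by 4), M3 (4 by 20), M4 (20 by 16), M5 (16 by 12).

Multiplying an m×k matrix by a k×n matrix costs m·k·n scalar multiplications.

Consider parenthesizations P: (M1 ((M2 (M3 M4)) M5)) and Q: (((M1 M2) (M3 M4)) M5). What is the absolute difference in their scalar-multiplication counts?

2416

Order P = (M1 ((M2 (M3 M4)) M5)): (M3 M4): 4×20 by 20×16 → 4×16, cost 4·20·16 = 1280; (M2 (M3 M4)): 6×4 by 4×16 → 6×16, cost 6·4·16 = 384; cumulative 1664; ((M2 (M3 M4)) M5): 6×16 by 16×12 → 6×12, cost 6·16·12 = 1152; cumulative 2816; (M1 ((M2 (M3 M4)) M5)): 19×6 by 6×12 → 19×12, cost 19·6·12 = 1368; cumulative 4184. Total 4184.
Order Q = (((M1 M2) (M3 M4)) M5): (M1 M2): 19×6 by 6×4 → 19×4, cost 19·6·4 = 456; (M3 M4): 4×20 by 20×16 → 4×16, cost 4·20·16 = 1280; ((M1 M2) (M3 M4)): 19×4 by 4×16 → 19×16, cost 19·4·16 = 1216; cumulative 2952; (((M1 M2) (M3 M4)) M5): 19×16 by 16×12 → 19×12, cost 19·16·12 = 3648; cumulative 6600. Total 6600.
Difference: |4184 − 6600| = 2416.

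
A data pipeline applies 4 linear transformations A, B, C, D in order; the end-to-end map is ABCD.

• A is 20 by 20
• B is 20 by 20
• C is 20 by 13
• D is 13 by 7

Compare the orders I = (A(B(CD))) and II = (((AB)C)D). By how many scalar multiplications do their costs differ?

Order I = (A(B(CD))): (CD): 20×13 by 13×7 → 20×7, cost 20·13·7 = 1820; (B(CD)): 20×20 by 20×7 → 20×7, cost 20·20·7 = 2800; cumulative 4620; (A(B(CD))): 20×20 by 20×7 → 20×7, cost 20·20·7 = 2800; cumulative 7420. Total 7420.
Order II = (((AB)C)D): (AB): 20×20 by 20×20 → 20×20, cost 20·20·20 = 8000; ((AB)C): 20×20 by 20×13 → 20×13, cost 20·20·13 = 5200; cumulative 13200; (((AB)C)D): 20×13 by 13×7 → 20×7, cost 20·13·7 = 1820; cumulative 15020. Total 15020.
Difference: |7420 − 15020| = 7600.

7600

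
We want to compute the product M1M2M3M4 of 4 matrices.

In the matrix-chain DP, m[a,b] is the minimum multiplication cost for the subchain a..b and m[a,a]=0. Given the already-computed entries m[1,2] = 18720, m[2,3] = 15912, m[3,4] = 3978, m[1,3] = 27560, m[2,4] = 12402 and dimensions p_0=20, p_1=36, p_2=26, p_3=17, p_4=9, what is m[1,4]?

m[1,4] = min over k∈[1,3] of m[1,k]+m[k+1,4]+p_{0}·p_k·p_{4}.
k=1: 0 + 12402 + 20·36·9 = 18882; k=2: 18720 + 3978 + 20·26·9 = 27378; k=3: 27560 + 0 + 20·17·9 = 30620.
Minimum: 18882 at k=1.

18882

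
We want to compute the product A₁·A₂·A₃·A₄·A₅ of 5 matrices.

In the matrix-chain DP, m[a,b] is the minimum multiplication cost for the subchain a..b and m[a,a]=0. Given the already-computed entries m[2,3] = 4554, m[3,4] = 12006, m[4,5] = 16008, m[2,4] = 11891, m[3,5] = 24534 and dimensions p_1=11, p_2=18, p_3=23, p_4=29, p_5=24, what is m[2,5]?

19547

m[2,5] = min over k∈[2,4] of m[2,k]+m[k+1,5]+p_{1}·p_k·p_{5}.
k=2: 0 + 24534 + 11·18·24 = 29286; k=3: 4554 + 16008 + 11·23·24 = 26634; k=4: 11891 + 0 + 11·29·24 = 19547.
Minimum: 19547 at k=4.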